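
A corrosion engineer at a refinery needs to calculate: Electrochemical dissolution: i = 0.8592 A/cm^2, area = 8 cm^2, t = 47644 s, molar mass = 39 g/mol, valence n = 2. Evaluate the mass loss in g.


Apply Faraday's law: m = i*A*t*M / (n*F)
Total charge passed Q = i*A*t = 0.8592*8*47644 = 327485.7984 C
m = Q*M/(n*F) = 327485.7984*39/(2*96485) = 66.18617 g

66.18617 g


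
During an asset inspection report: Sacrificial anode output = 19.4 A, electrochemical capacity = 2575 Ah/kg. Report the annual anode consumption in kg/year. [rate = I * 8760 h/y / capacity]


Annual consumption = current * hours per year / capacity
Rate = 19.4 * 8760 / 2575 = 66.0 kg/year

66.0 kg/year


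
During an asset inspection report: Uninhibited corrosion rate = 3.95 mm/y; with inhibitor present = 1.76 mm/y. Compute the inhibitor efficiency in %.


Apply the inhibitor-efficiency definition: IE = (CR_blank − CR_inh)/CR_blank × 100
IE = (3.95 − 1.76) / 3.95 × 100
IE = 2.19 / 3.95 × 100 = 55.4 %

55.4 %


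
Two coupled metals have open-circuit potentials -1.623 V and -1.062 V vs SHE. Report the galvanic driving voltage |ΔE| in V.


Driving voltage is the absolute potential difference.
|ΔE| = |-1.623 − (-1.062)| = 0.561 V

0.561 V


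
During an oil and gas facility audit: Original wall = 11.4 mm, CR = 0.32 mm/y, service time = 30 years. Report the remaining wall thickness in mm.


Remaining wall = original − CR × time
t = 11.4 − 0.32*30 = 11.4 − 9.6 = 1.8 mm

1.8 mm


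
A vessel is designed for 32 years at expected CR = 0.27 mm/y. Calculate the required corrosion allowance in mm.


Corrosion allowance = CR × design life
CA = 0.27 * 32 = 8.64 mm

8.64 mm


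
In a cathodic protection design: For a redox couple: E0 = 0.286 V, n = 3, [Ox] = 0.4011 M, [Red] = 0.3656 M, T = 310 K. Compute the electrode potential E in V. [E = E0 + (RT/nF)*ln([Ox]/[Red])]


Apply the Nernst equation: E = E0 + (RT/nF)*ln([Ox]/[Red])
Step 1: RT/nF = 8.314*310/(3*96485) = 0.00890411 V
Step 2: [Ox]/[Red] = 0.4011/0.3656 = 1.097101
Step 3: ln(1.097101) = 0.092671
Step 4: correction = 0.00890411 * 0.092671 = 0.001 V
E = 0.286 + 0.001 = 0.287 V

0.287 V


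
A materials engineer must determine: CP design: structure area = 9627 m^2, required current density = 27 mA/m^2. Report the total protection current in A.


I = area * current density, then convert mA → A (÷1000)
I = 9627 * 27 / 1000 = 259.93 A

259.93 A


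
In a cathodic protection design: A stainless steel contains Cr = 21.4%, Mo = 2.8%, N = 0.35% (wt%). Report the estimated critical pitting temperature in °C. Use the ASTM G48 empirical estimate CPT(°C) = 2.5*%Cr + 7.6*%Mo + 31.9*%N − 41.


Apply the ASTM G48 empirical CPT estimate: CPT(°C) = 2.5*%Cr + 7.6*%Mo + 31.9*%N − 41
2.5*21.4 = 53.5; 7.6*2.8 = 21.28; 31.9*0.35 = 11.165
CPT = 53.5 + 21.28 + 11.165 − 41 = 44.945 °C
Rounded to 0.1 °C: CPT ≈ 44.9 °C

44.9 °C


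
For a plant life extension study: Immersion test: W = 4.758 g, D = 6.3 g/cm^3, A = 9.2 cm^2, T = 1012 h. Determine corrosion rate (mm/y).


Apply the mm/y weight-loss relation: CR = 87600 * W / (D * A * T)
Numerator: 87600 * 4.758 = 416800.8
Denominator: 6.3 * 9.2 * 1012 = 58655.52
CR = 416800.8 / 58655.52 = 7.105909 mm/y

7.105909 mm/y


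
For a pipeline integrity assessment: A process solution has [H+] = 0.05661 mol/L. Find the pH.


pH = −log10[H+]
pH = −log10(0.05661) = 1.25

1.25


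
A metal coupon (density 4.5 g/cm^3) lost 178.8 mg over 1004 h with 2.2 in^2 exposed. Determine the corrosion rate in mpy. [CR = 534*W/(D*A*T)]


Apply the mpy weight-loss relation: CR = 534 * W / (D * A * T)
Numerator: 534 * 178.8 = 95479.2
Denominator: 4.5 * 2.2 * 1004 = 9939.6
CR = 95479.2 / 9939.6 = 9.606 mpy

9.606 mpy


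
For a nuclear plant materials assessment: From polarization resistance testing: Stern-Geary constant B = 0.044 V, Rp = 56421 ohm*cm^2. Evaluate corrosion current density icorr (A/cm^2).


Apply the Stern-Geary relation: icorr = B / Rp
icorr = 0.044 / 56421 = 7.799×10^-7 A/cm^2

7.799×10^-7 A/cm^2


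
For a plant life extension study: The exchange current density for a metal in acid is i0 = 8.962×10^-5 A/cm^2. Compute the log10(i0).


i0 = 8.962×10^-5 A/cm^2
log10(i0) = -4.048

-4.048


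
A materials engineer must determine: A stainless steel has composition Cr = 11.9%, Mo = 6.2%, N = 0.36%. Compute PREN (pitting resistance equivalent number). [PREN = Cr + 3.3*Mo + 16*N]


Apply the PREN formula: PREN = Cr + 3.3*Mo + 16*N
PREN = 11.9 + 3.3*6.2 + 16*0.36
PREN = 11.9 + 20.46 + 5.76 = 38.12

38.12


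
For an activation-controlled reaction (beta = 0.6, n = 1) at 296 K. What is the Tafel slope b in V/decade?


Apply the Tafel slope relation: b = 2.303*R*T/(beta*n*F)
Numerator: 2.303 * 8.314 * 296 = 5667.55
Denominator: 0.6 * 1 * 96485 = 57891.0
b = 5667.55 / 57891.0 = 0.0979 V/decade

0.0979 V/decade


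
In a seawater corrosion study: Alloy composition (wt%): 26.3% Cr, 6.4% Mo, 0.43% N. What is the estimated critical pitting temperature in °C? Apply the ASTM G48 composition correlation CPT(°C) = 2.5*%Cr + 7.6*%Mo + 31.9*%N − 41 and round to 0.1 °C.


Apply the ASTM G48 empirical CPT estimate: CPT(°C) = 2.5*%Cr + 7.6*%Mo + 31.9*%N − 41
2.5*26.3 = 65.75; 7.6*6.4 = 48.64; 31.9*0.43 = 13.717
CPT = 65.75 + 48.64 + 13.717 − 41 = 87.107 °C
Rounded to 0.1 °C: CPT ≈ 87.1 °C

87.1 °C


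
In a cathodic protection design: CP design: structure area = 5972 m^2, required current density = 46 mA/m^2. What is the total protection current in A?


I = area * current density, then convert mA → A (÷1000)
I = 5972 * 46 / 1000 = 274.71 A

274.71 A


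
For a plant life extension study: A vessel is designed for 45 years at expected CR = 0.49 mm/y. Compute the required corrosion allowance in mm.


Corrosion allowance = CR × design life
CA = 0.49 * 45 = 22.05 mm

22.05 mm


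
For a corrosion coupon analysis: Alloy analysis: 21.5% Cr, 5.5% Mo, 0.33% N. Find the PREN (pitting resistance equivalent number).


Apply the PREN formula: PREN = Cr + 3.3*Mo + 16*N
PREN = 21.5 + 3.3*5.5 + 16*0.33
PREN = 21.5 + 18.15 + 5.28 = 44.93

44.93


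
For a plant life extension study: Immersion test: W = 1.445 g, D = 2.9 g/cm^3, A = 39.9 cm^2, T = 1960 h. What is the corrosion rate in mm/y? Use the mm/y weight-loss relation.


Apply the mm/y weight-loss relation: CR = 87600 * W / (D * A * T)
Numerator: 87600 * 1.445 = 126582.0
Denominator: 2.9 * 39.9 * 1960 = 226791.6
CR = 126582.0 / 226791.6 = 0.558142 mm/y

0.558142 mm/y


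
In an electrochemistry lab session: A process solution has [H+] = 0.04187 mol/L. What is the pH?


pH = −log10[H+]
pH = −log10(0.04187) = 1.38

1.38


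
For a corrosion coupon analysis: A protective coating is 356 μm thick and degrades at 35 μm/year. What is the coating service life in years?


Service life = thickness / degradation rate
Life = 356 / 35 = 10.2 years

10.2 years


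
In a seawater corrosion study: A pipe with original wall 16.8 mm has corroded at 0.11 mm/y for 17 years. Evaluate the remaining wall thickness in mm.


Remaining wall = original − CR × time
t = 16.8 − 0.11*17 = 16.8 − 1.87 = 14.93 mm

14.93 mm


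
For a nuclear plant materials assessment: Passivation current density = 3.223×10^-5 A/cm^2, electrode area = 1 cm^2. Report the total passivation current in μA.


I = i_pass * A, then convert A → μA (×10^6)
I = 3.223×10^-5 * 1 * 10^6 = 32.23 μA

32.23 μA


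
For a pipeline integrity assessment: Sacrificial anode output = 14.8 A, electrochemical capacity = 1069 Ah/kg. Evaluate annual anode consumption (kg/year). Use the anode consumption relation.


Annual consumption = current * hours per year / capacity
Rate = 14.8 * 8760 / 1069 = 121.3 kg/year

121.3 kg/year


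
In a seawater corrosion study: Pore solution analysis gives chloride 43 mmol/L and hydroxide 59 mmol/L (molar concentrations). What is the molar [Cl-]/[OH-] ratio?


Threshold parameter = [Cl-] / [OH-] (molar basis; both in mmol/L, so units cancel)
Ratio = 43 / 59 = 0.73

0.73


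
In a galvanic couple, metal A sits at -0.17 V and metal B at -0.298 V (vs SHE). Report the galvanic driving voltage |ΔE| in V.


Driving voltage is the absolute potential difference.
|ΔE| = |-0.17 − (-0.298)| = 0.128 V

0.128 V


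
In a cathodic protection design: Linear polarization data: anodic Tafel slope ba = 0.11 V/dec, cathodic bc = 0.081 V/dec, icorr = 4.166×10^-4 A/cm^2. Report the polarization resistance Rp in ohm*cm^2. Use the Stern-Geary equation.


Apply the Stern-Geary equation: Rp = ba*bc / (2.303*icorr*(ba+bc))
ba*bc = 0.11*0.081 = 0.00891
ba+bc = 0.191; 2.303*icorr*(ba+bc) = 2.303*4.166×10^-4*0.191 = 1.8325109×10^-4
Rp = 0.00891 / 1.8325109×10^-4 = 48.62 ohm*cm^2

48.62 ohm*cm^2


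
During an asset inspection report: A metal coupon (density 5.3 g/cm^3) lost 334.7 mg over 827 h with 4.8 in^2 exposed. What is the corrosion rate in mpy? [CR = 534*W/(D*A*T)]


Apply the mpy weight-loss relation: CR = 534 * W / (D * A * T)
Numerator: 534 * 334.7 = 178729.8
Denominator: 5.3 * 4.8 * 827 = 21038.88
CR = 178729.8 / 21038.88 = 8.495 mpy

8.495 mpy


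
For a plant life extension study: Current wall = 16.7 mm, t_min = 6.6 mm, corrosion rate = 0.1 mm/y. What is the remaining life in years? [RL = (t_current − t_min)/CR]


Apply the remaining-life relation: RL = (t_current − t_min) / CR
RL = (16.7 − 6.6) / 0.1 = 10.1 / 0.1 = 101.0 years

101.0 years


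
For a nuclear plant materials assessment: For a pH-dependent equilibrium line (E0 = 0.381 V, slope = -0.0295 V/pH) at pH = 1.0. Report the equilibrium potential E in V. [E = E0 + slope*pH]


Apply the Pourbaix line equation: E = E0 + slope*pH
E = 0.381 + (-0.0295)*1.0 = 0.381 + (-0.0295) = 0.3515 V
Rounded to 4 decimal places: E = 0.3515 V

0.3515 V


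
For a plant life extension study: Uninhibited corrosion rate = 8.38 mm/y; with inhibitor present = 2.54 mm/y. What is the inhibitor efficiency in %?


Apply the inhibitor-efficiency definition: IE = (CR_blank − CR_inh)/CR_blank × 100
IE = (8.38 − 2.54) / 8.38 × 100
IE = 5.84 / 8.38 × 100 = 69.7 %

69.7 %


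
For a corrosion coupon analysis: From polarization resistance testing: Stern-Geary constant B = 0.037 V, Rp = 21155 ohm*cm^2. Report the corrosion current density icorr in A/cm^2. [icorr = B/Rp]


Apply the Stern-Geary relation: icorr = B / Rp
icorr = 0.037 / 21155 = 1.749×10^-6 A/cm^2

1.749×10^-6 A/cm^2


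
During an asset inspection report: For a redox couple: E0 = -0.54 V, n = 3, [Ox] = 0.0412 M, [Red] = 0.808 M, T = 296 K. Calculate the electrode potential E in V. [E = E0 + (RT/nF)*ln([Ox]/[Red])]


Apply the Nernst equation: E = E0 + (RT/nF)*ln([Ox]/[Red])
Step 1: RT/nF = 8.314*296/(3*96485) = 0.00850199 V
Step 2: [Ox]/[Red] = 0.0412/0.808 = 0.05099
Step 3: ln(0.05099) = -2.976126
Step 4: correction = 0.00850199 * -2.976126 = -0.0253 V
E = -0.54 + -0.0253 = -0.5653 V

-0.5653 V


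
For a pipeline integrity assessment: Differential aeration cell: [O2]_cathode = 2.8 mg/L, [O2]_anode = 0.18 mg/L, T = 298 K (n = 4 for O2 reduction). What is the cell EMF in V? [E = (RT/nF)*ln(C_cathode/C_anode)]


Apply the Nernst concentration-cell relation: E = (RT/nF)*ln(C_cathode/C_anode)
RT/nF = 8.314*298/(4*96485) = 0.00641958 V
ln(2.8/0.18) = 2.74442
E = 0.00641958 * 2.74442 = 0.01762 V

0.01762 V


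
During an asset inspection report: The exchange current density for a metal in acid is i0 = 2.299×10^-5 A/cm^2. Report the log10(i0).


i0 = 2.299×10^-5 A/cm^2
log10(i0) = -4.638

-4.638


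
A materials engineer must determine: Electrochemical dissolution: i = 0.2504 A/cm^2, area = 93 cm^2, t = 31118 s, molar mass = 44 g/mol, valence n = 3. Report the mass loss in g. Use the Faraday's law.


Apply Faraday's law: m = i*A*t*M / (n*F)
Total charge passed Q = i*A*t = 0.2504*93*31118 = 724651.0896 C
m = Q*M/(n*F) = 724651.0896*44/(3*96485) = 110.1541 g

110.1541 g


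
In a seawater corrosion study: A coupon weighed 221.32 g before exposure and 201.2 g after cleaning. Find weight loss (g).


Weight loss = initial − final
WL = 221.32 − 201.2 = 20.12 g

20.12 g


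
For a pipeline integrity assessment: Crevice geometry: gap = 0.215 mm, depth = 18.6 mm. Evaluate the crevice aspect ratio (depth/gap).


Aspect ratio = depth / gap
Ratio = 18.6 / 0.215 = 86.5

86.5


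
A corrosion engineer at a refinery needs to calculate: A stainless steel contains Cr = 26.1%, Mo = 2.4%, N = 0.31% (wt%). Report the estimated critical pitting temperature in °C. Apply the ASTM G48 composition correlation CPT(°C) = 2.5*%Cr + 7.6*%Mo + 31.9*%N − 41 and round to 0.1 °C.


Apply the ASTM G48 empirical CPT estimate: CPT(°C) = 2.5*%Cr + 7.6*%Mo + 31.9*%N − 41
2.5*26.1 = 65.25; 7.6*2.4 = 18.24; 31.9*0.31 = 9.889
CPT = 65.25 + 18.24 + 9.889 − 41 = 52.379 °C
Rounded to 0.1 °C: CPT ≈ 52.4 °C

52.4 °C


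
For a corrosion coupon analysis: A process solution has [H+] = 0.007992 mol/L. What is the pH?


pH = −log10[H+]
pH = −log10(0.007992) = 2.1

2.1


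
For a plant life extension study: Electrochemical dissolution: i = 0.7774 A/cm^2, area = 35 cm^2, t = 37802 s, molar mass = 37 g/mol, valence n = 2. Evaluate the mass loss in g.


Apply Faraday's law: m = i*A*t*M / (n*F)
Total charge passed Q = i*A*t = 0.7774*35*37802 = 1028554.618 C
m = Q*M/(n*F) = 1028554.618*37/(2*96485) = 197.2147 g

197.2147 g


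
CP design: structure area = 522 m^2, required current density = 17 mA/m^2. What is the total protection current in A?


I = area * current density, then convert mA → A (÷1000)
I = 522 * 17 / 1000 = 8.87 A

8.87 A


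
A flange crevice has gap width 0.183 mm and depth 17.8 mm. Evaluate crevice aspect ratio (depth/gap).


Aspect ratio = depth / gap
Ratio = 17.8 / 0.183 = 97.3

97.3


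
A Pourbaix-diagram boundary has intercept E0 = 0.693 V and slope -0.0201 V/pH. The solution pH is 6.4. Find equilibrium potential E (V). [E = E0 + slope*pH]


Apply the Pourbaix line equation: E = E0 + slope*pH
E = 0.693 + (-0.0201)*6.4 = 0.693 + (-0.12864) = 0.56436 V
Rounded to 3 decimal places: E = 0.564 V

0.564 V


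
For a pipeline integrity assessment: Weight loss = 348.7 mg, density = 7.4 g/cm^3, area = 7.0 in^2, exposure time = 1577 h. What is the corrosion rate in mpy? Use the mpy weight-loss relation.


Apply the mpy weight-loss relation: CR = 534 * W / (D * A * T)
Numerator: 534 * 348.7 = 186205.8
Denominator: 7.4 * 7.0 * 1577 = 81688.6
CR = 186205.8 / 81688.6 = 2.2795 mpy

2.2795 mpy


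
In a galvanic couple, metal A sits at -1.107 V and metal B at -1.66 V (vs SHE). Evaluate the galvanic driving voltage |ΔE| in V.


Driving voltage is the absolute potential difference.
|ΔE| = |-1.107 − (-1.66)| = 0.553 V

0.553 V


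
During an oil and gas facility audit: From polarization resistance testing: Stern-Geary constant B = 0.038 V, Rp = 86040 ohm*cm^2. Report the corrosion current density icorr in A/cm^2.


Apply the Stern-Geary relation: icorr = B / Rp
icorr = 0.038 / 86040 = 4.417×10^-7 A/cm^2

4.417×10^-7 A/cm^2


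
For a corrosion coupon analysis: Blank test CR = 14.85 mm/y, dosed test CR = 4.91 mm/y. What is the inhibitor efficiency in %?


Apply the inhibitor-efficiency definition: IE = (CR_blank − CR_inh)/CR_blank × 100
IE = (14.85 − 4.91) / 14.85 × 100
IE = 9.94 / 14.85 × 100 = 66.9 %

66.9 %


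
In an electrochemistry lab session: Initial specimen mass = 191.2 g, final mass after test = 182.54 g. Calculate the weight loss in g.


Weight loss = initial − final
WL = 191.2 − 182.54 = 8.66 g

8.66 g


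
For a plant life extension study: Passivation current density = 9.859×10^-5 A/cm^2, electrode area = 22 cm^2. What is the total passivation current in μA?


I = i_pass * A, then convert A → μA (×10^6)
I = 9.859×10^-5 * 22 * 10^6 = 2168.98 μA

2168.98 μA


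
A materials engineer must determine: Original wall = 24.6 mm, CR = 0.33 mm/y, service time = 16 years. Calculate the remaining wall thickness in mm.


Remaining wall = original − CR × time
t = 24.6 − 0.33*16 = 24.6 − 5.28 = 19.32 mm

19.32 mm


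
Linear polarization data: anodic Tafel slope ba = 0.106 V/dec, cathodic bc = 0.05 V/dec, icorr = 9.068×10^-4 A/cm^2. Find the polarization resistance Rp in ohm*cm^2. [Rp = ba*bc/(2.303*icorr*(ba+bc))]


Apply the Stern-Geary equation: Rp = ba*bc / (2.303*icorr*(ba+bc))
ba*bc = 0.106*0.05 = 0.0053
ba+bc = 0.156; 2.303*icorr*(ba+bc) = 2.303*9.068×10^-4*0.156 = 3.2578422×10^-4
Rp = 0.0053 / 3.2578422×10^-4 = 16.3 ohm*cm^2

16.3 ohm*cm^2


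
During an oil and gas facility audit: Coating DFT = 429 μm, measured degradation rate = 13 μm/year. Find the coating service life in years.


Service life = thickness / degradation rate
Life = 429 / 13 = 33.0 years

33.0 years


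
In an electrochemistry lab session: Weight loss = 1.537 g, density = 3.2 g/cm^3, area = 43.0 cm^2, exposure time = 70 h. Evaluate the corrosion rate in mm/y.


Apply the mm/y weight-loss relation: CR = 87600 * W / (D * A * T)
Numerator: 87600 * 1.537 = 134641.2
Denominator: 3.2 * 43.0 * 70 = 9632.0
CR = 134641.2 / 9632.0 = 13.9785 mm/y

13.9785 mm/y


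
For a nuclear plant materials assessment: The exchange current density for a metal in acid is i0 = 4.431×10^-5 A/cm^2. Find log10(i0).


i0 = 4.431×10^-5 A/cm^2
log10(i0) = -4.353

-4.353


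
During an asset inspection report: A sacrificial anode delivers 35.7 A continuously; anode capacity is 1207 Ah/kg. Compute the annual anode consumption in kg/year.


Annual consumption = current * hours per year / capacity
Rate = 35.7 * 8760 / 1207 = 259.1 kg/year

259.1 kg/year


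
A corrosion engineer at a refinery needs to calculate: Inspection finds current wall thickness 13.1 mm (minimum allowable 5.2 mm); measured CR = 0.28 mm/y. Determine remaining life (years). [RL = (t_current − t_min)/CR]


Apply the remaining-life relation: RL = (t_current − t_min) / CR
RL = (13.1 − 5.2) / 0.28 = 7.9 / 0.28 = 28.2 years

28.2 years


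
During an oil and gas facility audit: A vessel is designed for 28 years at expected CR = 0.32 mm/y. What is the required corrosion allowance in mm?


Corrosion allowance = CR × design life
CA = 0.32 * 28 = 8.96 mm

8.96 mm


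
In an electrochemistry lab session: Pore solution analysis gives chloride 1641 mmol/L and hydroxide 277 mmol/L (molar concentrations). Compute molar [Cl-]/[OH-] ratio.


Threshold parameter = [Cl-] / [OH-] (molar basis; both in mmol/L, so units cancel)
Ratio = 1641 / 277 = 5.92

5.92


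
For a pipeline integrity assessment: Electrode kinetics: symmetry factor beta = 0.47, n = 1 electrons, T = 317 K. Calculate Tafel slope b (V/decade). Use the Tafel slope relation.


Apply the Tafel slope relation: b = 2.303*R*T/(beta*n*F)
Numerator: 2.303 * 8.314 * 317 = 6069.64
Denominator: 0.47 * 1 * 96485 = 45347.95
b = 6069.64 / 45347.95 = 0.1338 V/decade

0.1338 V/decade


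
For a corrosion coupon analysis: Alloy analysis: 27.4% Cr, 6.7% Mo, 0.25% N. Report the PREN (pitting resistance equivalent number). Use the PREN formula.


Apply the PREN formula: PREN = Cr + 3.3*Mo + 16*N
PREN = 27.4 + 3.3*6.7 + 16*0.25
PREN = 27.4 + 22.11 + 4.0 = 53.51

53.51


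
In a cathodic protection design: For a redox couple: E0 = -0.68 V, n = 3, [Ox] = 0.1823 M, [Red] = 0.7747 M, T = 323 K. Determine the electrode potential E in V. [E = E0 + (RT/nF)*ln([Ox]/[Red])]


Apply the Nernst equation: E = E0 + (RT/nF)*ln([Ox]/[Red])
Step 1: RT/nF = 8.314*323/(3*96485) = 0.00927751 V
Step 2: [Ox]/[Red] = 0.1823/0.7747 = 0.235317
Step 3: ln(0.235317) = -1.446822
Step 4: correction = 0.00927751 * -1.446822 = -0.0134 V
E = -0.68 + -0.0134 = -0.6934 V

-0.6934 V


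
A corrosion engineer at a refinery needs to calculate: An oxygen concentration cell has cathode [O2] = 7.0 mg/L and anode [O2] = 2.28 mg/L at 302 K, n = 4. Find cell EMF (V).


Apply the Nernst concentration-cell relation: E = (RT/nF)*ln(C_cathode/C_anode)
RT/nF = 8.314*302/(4*96485) = 0.00650575 V
ln(7.0/2.28) = 1.12173
E = 0.00650575 * 1.12173 = 0.0073 V

0.0073 V


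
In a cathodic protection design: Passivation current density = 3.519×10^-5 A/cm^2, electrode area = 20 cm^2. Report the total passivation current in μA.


I = i_pass * A, then convert A → μA (×10^6)
I = 3.519×10^-5 * 20 * 10^6 = 703.8 μA

703.8 μA


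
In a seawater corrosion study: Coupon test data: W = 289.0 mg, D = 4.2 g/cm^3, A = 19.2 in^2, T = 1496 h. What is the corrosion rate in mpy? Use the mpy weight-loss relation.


Apply the mpy weight-loss relation: CR = 534 * W / (D * A * T)
Numerator: 534 * 289.0 = 154326.0
Denominator: 4.2 * 19.2 * 1496 = 120637.44
CR = 154326.0 / 120637.44 = 1.279 mpy

1.279 mpy


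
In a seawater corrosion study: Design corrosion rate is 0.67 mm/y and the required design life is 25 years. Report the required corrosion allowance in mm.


Corrosion allowance = CR × design life
CA = 0.67 * 25 = 16.75 mm

16.75 mm


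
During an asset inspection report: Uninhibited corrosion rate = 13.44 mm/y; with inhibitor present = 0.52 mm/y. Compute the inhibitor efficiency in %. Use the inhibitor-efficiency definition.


Apply the inhibitor-efficiency definition: IE = (CR_blank − CR_inh)/CR_blank × 100
IE = (13.44 − 0.52) / 13.44 × 100
IE = 12.92 / 13.44 × 100 = 96.1 %

96.1 %


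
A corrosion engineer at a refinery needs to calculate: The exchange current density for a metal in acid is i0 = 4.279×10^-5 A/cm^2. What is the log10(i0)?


i0 = 4.279×10^-5 A/cm^2
log10(i0) = -4.369

-4.369


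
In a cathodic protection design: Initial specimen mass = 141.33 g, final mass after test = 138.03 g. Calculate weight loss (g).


Weight loss = initial − final
WL = 141.33 − 138.03 = 3.3 g

3.3 g


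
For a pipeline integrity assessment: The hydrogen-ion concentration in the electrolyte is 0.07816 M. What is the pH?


pH = −log10[H+]
pH = −log10(0.07816) = 1.11

1.11


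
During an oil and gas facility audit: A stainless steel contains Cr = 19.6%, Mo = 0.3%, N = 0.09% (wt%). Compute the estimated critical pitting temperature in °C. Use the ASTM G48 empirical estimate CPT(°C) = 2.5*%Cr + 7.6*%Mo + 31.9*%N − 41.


Apply the ASTM G48 empirical CPT estimate: CPT(°C) = 2.5*%Cr + 7.6*%Mo + 31.9*%N − 41
2.5*19.6 = 49; 7.6*0.3 = 2.28; 31.9*0.09 = 2.871
CPT = 49 + 2.28 + 2.871 − 41 = 13.151 °C
Rounded to 0.1 °C: CPT ≈ 13.2 °C

13.2 °C


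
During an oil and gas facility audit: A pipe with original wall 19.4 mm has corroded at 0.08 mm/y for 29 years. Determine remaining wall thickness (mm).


Remaining wall = original − CR × time
t = 19.4 − 0.08*29 = 19.4 − 2.32 = 17.08 mm

17.08 mm


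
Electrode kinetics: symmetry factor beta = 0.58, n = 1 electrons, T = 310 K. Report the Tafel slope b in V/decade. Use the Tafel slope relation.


Apply the Tafel slope relation: b = 2.303*R*T/(beta*n*F)
Numerator: 2.303 * 8.314 * 310 = 5935.61
Denominator: 0.58 * 1 * 96485 = 55961.3
b = 5935.61 / 55961.3 = 0.106 V/decade

0.106 V/decade


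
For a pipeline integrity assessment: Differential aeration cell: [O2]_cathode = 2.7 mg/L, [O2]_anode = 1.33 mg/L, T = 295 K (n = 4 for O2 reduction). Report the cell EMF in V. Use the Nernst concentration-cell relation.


Apply the Nernst concentration-cell relation: E = (RT/nF)*ln(C_cathode/C_anode)
RT/nF = 8.314*295/(4*96485) = 0.00635495 V
ln(2.7/1.33) = 0.70807
E = 0.00635495 * 0.70807 = 0.0045 V

0.0045 V


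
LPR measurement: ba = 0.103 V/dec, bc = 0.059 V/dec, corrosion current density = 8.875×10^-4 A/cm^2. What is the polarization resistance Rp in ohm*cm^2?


Apply the Stern-Geary equation: Rp = ba*bc / (2.303*icorr*(ba+bc))
ba*bc = 0.103*0.059 = 0.006077
ba+bc = 0.162; 2.303*icorr*(ba+bc) = 2.303*8.875×10^-4*0.162 = 3.3111382×10^-4
Rp = 0.006077 / 3.3111382×10^-4 = 18.4 ohm*cm^2

18.4 ohm*cm^2


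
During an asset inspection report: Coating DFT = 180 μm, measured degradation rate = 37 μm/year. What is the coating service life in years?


Service life = thickness / degradation rate
Life = 180 / 37 = 4.9 years

4.9 years


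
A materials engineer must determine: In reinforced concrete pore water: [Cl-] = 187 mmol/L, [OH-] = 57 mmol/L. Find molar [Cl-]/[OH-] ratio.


Threshold parameter = [Cl-] / [OH-] (molar basis; both in mmol/L, so units cancel)
Ratio = 187 / 57 = 3.28

3.28


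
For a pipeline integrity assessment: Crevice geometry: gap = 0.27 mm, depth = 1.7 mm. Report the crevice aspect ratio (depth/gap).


Aspect ratio = depth / gap
Ratio = 1.7 / 0.27 = 6.3

6.3


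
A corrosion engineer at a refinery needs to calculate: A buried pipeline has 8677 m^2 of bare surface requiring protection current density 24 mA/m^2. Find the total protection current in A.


I = area * current density, then convert mA → A (÷1000)
I = 8677 * 24 / 1000 = 208.25 A

208.25 A


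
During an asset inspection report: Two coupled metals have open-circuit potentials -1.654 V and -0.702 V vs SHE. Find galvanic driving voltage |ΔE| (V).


Driving voltage is the absolute potential difference.
|ΔE| = |-1.654 − (-0.702)| = 0.952 V

0.952 V


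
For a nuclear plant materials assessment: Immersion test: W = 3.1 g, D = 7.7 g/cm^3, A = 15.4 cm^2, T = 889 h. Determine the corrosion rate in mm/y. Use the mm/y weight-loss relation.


Apply the mm/y weight-loss relation: CR = 87600 * W / (D * A * T)
Numerator: 87600 * 3.1 = 271560.0
Denominator: 7.7 * 15.4 * 889 = 105417.62
CR = 271560.0 / 105417.62 = 2.57604 mm/y

2.57604 mm/y


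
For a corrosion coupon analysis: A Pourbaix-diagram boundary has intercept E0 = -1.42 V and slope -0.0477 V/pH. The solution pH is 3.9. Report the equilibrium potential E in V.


Apply the Pourbaix line equation: E = E0 + slope*pH
E = -1.42 + (-0.0477)*3.9 = -1.42 + (-0.18603) = -1.60603 V
Rounded to 4 decimal places: E = -1.6060 V

-1.6060 V


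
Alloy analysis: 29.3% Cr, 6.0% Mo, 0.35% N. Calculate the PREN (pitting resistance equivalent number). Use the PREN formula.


Apply the PREN formula: PREN = Cr + 3.3*Mo + 16*N
PREN = 29.3 + 3.3*6.0 + 16*0.35
PREN = 29.3 + 19.8 + 5.6 = 54.7

54.7


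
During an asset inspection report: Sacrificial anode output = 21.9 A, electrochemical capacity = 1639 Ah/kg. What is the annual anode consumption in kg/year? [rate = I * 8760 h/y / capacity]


Annual consumption = current * hours per year / capacity
Rate = 21.9 * 8760 / 1639 = 117.0 kg/year

117.0 kg/year


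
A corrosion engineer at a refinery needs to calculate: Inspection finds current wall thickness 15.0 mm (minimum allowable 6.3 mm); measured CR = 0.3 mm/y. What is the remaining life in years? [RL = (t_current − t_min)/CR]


Apply the remaining-life relation: RL = (t_current − t_min) / CR
RL = (15.0 − 6.3) / 0.3 = 8.7 / 0.3 = 29.0 years

29.0 years


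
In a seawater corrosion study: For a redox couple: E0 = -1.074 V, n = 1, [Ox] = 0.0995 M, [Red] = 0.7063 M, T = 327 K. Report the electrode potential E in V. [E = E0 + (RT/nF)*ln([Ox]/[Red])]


Apply the Nernst equation: E = E0 + (RT/nF)*ln([Ox]/[Red])
Step 1: RT/nF = 8.314*327/(1*96485) = 0.02817721 V
Step 2: [Ox]/[Red] = 0.0995/0.7063 = 0.140875
Step 3: ln(0.140875) = -1.959882
Step 4: correction = 0.02817721 * -1.959882 = -0.0552 V
E = -1.074 + -0.0552 = -1.1292 V

-1.1292 V


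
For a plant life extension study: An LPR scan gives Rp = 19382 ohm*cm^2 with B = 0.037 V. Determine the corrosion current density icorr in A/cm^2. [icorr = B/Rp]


Apply the Stern-Geary relation: icorr = B / Rp
icorr = 0.037 / 19382 = 1.909×10^-6 A/cm^2

1.909×10^-6 A/cm^2


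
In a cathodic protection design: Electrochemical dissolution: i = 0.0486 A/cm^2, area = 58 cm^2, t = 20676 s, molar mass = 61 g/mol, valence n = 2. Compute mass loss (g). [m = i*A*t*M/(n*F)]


Apply Faraday's law: m = i*A*t*M / (n*F)
Total charge passed Q = i*A*t = 0.0486*58*20676 = 58281.5088 C
m = Q*M/(n*F) = 58281.5088*61/(2*96485) = 18.4234 g

18.4234 g


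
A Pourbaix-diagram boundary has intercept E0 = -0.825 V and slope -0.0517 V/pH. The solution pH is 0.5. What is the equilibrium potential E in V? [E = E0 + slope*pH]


Apply the Pourbaix line equation: E = E0 + slope*pH
E = -0.825 + (-0.0517)*0.5 = -0.825 + (-0.02585) = -0.85085 V
Rounded to 3 decimal places: E = -0.851 V

-0.851 V


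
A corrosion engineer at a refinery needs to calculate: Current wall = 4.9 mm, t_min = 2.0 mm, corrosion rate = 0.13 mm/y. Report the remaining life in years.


Apply the remaining-life relation: RL = (t_current − t_min) / CR
RL = (4.9 − 2.0) / 0.13 = 2.9 / 0.13 = 22.3 years

22.3 years


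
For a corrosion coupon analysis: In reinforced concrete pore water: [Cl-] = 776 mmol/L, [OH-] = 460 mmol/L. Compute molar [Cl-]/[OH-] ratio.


Threshold parameter = [Cl-] / [OH-] (molar basis; both in mmol/L, so units cancel)
Ratio = 776 / 460 = 1.69

1.69


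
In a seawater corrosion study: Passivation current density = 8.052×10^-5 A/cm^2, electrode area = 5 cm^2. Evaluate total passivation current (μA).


I = i_pass * A, then convert A → μA (×10^6)
I = 8.052×10^-5 * 5 * 10^6 = 402.6 μA

402.6 μA


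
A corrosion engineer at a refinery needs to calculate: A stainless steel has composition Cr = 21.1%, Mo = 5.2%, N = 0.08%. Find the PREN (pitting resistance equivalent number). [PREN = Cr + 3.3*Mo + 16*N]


Apply the PREN formula: PREN = Cr + 3.3*Mo + 16*N
PREN = 21.1 + 3.3*5.2 + 16*0.08
PREN = 21.1 + 17.16 + 1.28 = 39.54

39.54


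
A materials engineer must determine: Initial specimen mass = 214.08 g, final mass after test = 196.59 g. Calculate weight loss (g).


Weight loss = initial − final
WL = 214.08 − 196.59 = 17.49 g

17.49 g


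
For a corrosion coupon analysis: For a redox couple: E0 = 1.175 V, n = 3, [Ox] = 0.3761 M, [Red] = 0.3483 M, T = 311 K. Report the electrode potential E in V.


Apply the Nernst equation: E = E0 + (RT/nF)*ln([Ox]/[Red])
Step 1: RT/nF = 8.314*311/(3*96485) = 0.00893284 V
Step 2: [Ox]/[Red] = 0.3761/0.3483 = 1.079816
Step 3: ln(1.079816) = 0.076791
Step 4: correction = 0.00893284 * 0.076791 = 0.001 V
E = 1.175 + 0.001 = 1.176 V

1.176 V


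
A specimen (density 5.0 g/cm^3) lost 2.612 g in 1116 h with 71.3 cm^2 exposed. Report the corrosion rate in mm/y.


Apply the mm/y weight-loss relation: CR = 87600 * W / (D * A * T)
Numerator: 87600 * 2.612 = 228811.2
Denominator: 5.0 * 71.3 * 1116 = 397854.0
CR = 228811.2 / 397854.0 = 0.575113 mm/y

0.575113 mm/y


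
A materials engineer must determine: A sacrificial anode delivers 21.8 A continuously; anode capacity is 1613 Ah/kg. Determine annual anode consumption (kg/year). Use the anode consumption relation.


Annual consumption = current * hours per year / capacity
Rate = 21.8 * 8760 / 1613 = 118.4 kg/year

118.4 kg/year


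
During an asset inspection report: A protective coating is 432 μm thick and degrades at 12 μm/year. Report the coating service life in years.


Service life = thickness / degradation rate
Life = 432 / 12 = 36.0 years

36.0 years


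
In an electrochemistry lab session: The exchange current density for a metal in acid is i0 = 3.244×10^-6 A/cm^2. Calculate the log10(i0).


i0 = 3.244×10^-6 A/cm^2
log10(i0) = -5.489

-5.489


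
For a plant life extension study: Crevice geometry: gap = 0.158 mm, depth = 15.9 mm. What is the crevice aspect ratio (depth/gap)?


Aspect ratio = depth / gap
Ratio = 15.9 / 0.158 = 100.6

100.6


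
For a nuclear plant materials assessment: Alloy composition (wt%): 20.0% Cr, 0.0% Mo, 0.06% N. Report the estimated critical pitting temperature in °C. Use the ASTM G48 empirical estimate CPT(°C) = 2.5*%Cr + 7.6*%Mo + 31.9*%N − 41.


Apply the ASTM G48 empirical CPT estimate: CPT(°C) = 2.5*%Cr + 7.6*%Mo + 31.9*%N − 41
2.5*20.0 = 50; 7.6*0.0 = 0; 31.9*0.06 = 1.914
CPT = 50 + 0 + 1.914 − 41 = 10.914 °C
Rounded to 0.1 °C: CPT ≈ 10.9 °C

10.9 °C


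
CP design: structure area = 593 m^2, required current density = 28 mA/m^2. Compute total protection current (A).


I = area * current density, then convert mA → A (÷1000)
I = 593 * 28 / 1000 = 16.6 A

16.6 A


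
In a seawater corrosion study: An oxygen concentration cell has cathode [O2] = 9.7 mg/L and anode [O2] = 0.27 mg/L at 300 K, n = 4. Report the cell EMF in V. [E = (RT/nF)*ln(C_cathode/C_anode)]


Apply the Nernst concentration-cell relation: E = (RT/nF)*ln(C_cathode/C_anode)
RT/nF = 8.314*300/(4*96485) = 0.00646266 V
ln(9.7/0.27) = 3.58146
E = 0.00646266 * 3.58146 = 0.02315 V

0.02315 V


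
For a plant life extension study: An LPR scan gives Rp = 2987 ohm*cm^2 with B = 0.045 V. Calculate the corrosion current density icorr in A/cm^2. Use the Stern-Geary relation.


Apply the Stern-Geary relation: icorr = B / Rp
icorr = 0.045 / 2987 = 1.507×10^-5 A/cm^2

1.507×10^-5 A/cm^2


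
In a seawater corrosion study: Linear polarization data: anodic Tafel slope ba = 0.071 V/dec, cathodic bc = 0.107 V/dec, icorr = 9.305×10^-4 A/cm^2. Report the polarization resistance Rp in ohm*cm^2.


Apply the Stern-Geary equation: Rp = ba*bc / (2.303*icorr*(ba+bc))
ba*bc = 0.071*0.107 = 0.007597
ba+bc = 0.178; 2.303*icorr*(ba+bc) = 2.303*9.305×10^-4*0.178 = 3.8144359×10^-4
Rp = 0.007597 / 3.8144359×10^-4 = 19.92 ohm*cm^2

19.92 ohm*cm^2


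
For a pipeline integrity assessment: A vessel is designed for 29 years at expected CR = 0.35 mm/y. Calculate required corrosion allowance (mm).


Corrosion allowance = CR × design life
CA = 0.35 * 29 = 10.15 mm

10.15 mm


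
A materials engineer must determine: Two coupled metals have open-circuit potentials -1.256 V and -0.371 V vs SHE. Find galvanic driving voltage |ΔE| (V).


Driving voltage is the absolute potential difference.
|ΔE| = |-1.256 − (-0.371)| = 0.885 V

0.885 V


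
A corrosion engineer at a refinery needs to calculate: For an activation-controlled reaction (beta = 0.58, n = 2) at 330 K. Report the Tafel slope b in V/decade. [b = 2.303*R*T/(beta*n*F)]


Apply the Tafel slope relation: b = 2.303*R*T/(beta*n*F)
Numerator: 2.303 * 8.314 * 330 = 6318.56
Denominator: 0.58 * 2 * 96485 = 111922.6
b = 6318.56 / 111922.6 = 0.056 V/decade

0.056 V/decade


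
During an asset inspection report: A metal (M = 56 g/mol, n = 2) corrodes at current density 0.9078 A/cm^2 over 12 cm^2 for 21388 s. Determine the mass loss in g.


Apply Faraday's law: m = i*A*t*M / (n*F)
Total charge passed Q = i*A*t = 0.9078*12*21388 = 232992.3168 C
m = Q*M/(n*F) = 232992.3168*56/(2*96485) = 67.6145 g

67.6145 g


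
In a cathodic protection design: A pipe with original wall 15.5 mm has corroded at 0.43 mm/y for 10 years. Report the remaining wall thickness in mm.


Remaining wall = original − CR × time
t = 15.5 − 0.43*10 = 15.5 − 4.3 = 11.2 mm

11.2 mm


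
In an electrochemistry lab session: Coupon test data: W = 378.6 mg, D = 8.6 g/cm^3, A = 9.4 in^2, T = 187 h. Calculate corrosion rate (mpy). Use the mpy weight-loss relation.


Apply the mpy weight-loss relation: CR = 534 * W / (D * A * T)
Numerator: 534 * 378.6 = 202172.4
Denominator: 8.6 * 9.4 * 187 = 15117.08
CR = 202172.4 / 15117.08 = 13.374 mpy

13.374 mpy


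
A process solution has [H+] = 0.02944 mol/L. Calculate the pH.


pH = −log10[H+]
pH = −log10(0.02944) = 1.53

1.53


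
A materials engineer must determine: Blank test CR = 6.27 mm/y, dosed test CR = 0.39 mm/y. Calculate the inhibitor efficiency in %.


Apply the inhibitor-efficiency definition: IE = (CR_blank − CR_inh)/CR_blank × 100
IE = (6.27 − 0.39) / 6.27 × 100
IE = 5.88 / 6.27 × 100 = 93.8 %

93.8 %


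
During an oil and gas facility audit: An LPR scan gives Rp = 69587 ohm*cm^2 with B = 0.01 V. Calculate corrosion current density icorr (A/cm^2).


Apply the Stern-Geary relation: icorr = B / Rp
icorr = 0.01 / 69587 = 1.437×10^-7 A/cm^2

1.437×10^-7 A/cm^2


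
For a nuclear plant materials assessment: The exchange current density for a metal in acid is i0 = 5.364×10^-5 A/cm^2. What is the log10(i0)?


i0 = 5.364×10^-5 A/cm^2
log10(i0) = -4.271

-4.271


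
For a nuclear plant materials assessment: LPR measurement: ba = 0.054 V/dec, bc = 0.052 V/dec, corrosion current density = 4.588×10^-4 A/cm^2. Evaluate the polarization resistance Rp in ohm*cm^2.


Apply the Stern-Geary equation: Rp = ba*bc / (2.303*icorr*(ba+bc))
ba*bc = 0.054*0.052 = 0.002808
ba+bc = 0.106; 2.303*icorr*(ba+bc) = 2.303*4.588×10^-4*0.106 = 1.1200134×10^-4
Rp = 0.002808 / 1.1200134×10^-4 = 25.07 ohm*cm^2

25.07 ohm*cm^2


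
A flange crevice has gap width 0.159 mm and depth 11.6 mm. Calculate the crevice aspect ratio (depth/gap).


Aspect ratio = depth / gap
Ratio = 11.6 / 0.159 = 73.0

73.0


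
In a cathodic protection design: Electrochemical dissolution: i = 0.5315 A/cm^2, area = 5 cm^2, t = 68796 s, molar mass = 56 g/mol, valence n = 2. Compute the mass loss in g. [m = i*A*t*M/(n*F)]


Apply Faraday's law: m = i*A*t*M / (n*F)
Total charge passed Q = i*A*t = 0.5315*5*68796 = 182825.37 C
m = Q*M/(n*F) = 182825.37*56/(2*96485) = 53.05602 g

53.05602 g


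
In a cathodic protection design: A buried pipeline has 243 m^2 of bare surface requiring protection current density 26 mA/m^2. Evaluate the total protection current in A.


I = area * current density, then convert mA → A (÷1000)
I = 243 * 26 / 1000 = 6.32 A

6.32 A


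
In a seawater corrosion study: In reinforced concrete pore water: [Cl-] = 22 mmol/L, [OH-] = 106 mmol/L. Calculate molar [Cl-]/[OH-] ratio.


Threshold parameter = [Cl-] / [OH-] (molar basis; both in mmol/L, so units cancel)
Ratio = 22 / 106 = 0.21

0.21


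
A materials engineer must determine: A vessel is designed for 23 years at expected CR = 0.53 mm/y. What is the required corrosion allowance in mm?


Corrosion allowance = CR × design life
CA = 0.53 * 23 = 12.19 mm

12.19 mm


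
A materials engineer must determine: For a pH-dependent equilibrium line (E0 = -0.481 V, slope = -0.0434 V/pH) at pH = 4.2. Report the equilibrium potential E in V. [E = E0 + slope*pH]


Apply the Pourbaix line equation: E = E0 + slope*pH
E = -0.481 + (-0.0434)*4.2 = -0.481 + (-0.18228) = -0.66328 V
Rounded to 3 decimal places: E = -0.663 V

-0.663 V


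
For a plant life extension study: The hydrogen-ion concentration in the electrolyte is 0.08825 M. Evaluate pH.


pH = −log10[H+]
pH = −log10(0.08825) = 1.05

1.05


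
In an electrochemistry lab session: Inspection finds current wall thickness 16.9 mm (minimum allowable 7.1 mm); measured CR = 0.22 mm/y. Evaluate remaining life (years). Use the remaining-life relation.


Apply the remaining-life relation: RL = (t_current − t_min) / CR
RL = (16.9 − 7.1) / 0.22 = 9.8 / 0.22 = 44.5 years

44.5 years


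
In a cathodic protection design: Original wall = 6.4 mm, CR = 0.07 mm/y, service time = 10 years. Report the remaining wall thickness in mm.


Remaining wall = original − CR × time
t = 6.4 − 0.07*10 = 6.4 − 0.7 = 5.7 mm

5.7 mm


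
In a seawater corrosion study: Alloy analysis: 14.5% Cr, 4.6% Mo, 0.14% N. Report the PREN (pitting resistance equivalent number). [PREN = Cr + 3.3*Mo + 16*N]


Apply the PREN formula: PREN = Cr + 3.3*Mo + 16*N
PREN = 14.5 + 3.3*4.6 + 16*0.14
PREN = 14.5 + 15.18 + 2.24 = 31.92

31.92


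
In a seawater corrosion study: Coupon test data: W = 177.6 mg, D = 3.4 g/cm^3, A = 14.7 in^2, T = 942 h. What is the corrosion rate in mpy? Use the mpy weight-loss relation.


Apply the mpy weight-loss relation: CR = 534 * W / (D * A * T)
Numerator: 534 * 177.6 = 94838.4
Denominator: 3.4 * 14.7 * 942 = 47081.16
CR = 94838.4 / 47081.16 = 2.014 mpy

2.014 mpy


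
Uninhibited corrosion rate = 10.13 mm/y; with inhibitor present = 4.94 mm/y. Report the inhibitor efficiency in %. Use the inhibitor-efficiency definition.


Apply the inhibitor-efficiency definition: IE = (CR_blank − CR_inh)/CR_blank × 100
IE = (10.13 − 4.94) / 10.13 × 100
IE = 5.19 / 10.13 × 100 = 51.2 %

51.2 %
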